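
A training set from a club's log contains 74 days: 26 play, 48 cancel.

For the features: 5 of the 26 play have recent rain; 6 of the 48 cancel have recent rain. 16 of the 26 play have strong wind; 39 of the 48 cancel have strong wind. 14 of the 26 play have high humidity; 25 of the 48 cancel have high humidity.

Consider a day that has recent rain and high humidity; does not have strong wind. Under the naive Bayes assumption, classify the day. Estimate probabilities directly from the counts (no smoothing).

play

play: (26/74) × (5/26) × (10/26) × (14/26) ≈ 0.0139933
cancel: (48/74) × (6/48) × (9/48) × (25/48) ≈ 0.00791807
Highest score → play.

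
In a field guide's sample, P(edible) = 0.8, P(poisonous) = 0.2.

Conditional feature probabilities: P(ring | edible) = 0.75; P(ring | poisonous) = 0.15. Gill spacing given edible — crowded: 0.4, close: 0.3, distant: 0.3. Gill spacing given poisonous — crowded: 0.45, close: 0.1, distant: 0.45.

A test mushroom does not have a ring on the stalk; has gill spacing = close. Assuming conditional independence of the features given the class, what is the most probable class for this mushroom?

edible: 0.8 × (1−0.75) × 0.3 = 0.06
poisonous: 0.2 × (1−0.15) × 0.1 = 0.017
Highest score → edible.

edible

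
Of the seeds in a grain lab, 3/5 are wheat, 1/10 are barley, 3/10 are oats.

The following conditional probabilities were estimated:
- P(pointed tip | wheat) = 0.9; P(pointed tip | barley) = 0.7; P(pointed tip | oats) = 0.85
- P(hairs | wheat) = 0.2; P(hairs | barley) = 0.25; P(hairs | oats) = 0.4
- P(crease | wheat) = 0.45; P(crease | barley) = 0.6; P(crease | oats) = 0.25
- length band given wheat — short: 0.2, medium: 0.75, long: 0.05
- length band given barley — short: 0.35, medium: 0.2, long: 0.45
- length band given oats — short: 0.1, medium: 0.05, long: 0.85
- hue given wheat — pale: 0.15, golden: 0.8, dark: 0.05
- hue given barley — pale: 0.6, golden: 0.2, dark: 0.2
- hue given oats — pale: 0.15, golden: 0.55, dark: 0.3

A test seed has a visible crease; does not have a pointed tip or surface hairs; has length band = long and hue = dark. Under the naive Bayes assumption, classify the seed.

oats

wheat: 0.6 × (1−0.9) × (1−0.2) × 0.45 × 0.05 × 0.05 = 0.000054
barley: 0.1 × (1−0.7) × (1−0.25) × 0.6 × 0.45 × 0.2 = 0.001215
oats: 0.3 × (1−0.85) × (1−0.4) × 0.25 × 0.85 × 0.3 = 0.00172125
Highest score → oats.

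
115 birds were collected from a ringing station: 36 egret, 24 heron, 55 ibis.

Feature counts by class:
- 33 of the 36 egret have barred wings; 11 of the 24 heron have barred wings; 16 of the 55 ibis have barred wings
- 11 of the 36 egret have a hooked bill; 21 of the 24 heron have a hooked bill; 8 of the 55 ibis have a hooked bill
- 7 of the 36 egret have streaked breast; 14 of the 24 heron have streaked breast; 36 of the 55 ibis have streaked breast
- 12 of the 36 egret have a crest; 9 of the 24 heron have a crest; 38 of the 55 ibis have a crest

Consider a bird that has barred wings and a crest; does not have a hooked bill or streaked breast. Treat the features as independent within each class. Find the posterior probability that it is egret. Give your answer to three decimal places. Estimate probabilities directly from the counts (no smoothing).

0.639

egret: (36/115) × (33/36) × (25/36) × (29/36) × (12/36) ≈ 0.0535091
heron: (24/115) × (11/24) × (3/24) × (10/24) × (9/24) ≈ 0.00186821
ibis: (55/115) × (16/55) × (47/55) × (19/55) × (38/55) ≈ 0.0283772
P(egret | x) = 0.0535091 / 0.08375451 ≈ 0.639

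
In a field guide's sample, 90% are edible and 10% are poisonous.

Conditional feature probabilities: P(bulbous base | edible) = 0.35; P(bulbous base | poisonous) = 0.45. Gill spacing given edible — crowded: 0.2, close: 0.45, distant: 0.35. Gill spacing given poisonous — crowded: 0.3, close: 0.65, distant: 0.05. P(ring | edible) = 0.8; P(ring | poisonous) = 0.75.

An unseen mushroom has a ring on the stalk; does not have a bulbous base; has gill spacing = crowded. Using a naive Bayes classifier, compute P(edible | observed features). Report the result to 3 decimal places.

edible: 0.9 × (1−0.35) × 0.2 × 0.8 = 0.0936
poisonous: 0.1 × (1−0.45) × 0.3 × 0.75 = 0.012375
P(edible | x) = 0.0936 / 0.105975 ≈ 0.883

0.883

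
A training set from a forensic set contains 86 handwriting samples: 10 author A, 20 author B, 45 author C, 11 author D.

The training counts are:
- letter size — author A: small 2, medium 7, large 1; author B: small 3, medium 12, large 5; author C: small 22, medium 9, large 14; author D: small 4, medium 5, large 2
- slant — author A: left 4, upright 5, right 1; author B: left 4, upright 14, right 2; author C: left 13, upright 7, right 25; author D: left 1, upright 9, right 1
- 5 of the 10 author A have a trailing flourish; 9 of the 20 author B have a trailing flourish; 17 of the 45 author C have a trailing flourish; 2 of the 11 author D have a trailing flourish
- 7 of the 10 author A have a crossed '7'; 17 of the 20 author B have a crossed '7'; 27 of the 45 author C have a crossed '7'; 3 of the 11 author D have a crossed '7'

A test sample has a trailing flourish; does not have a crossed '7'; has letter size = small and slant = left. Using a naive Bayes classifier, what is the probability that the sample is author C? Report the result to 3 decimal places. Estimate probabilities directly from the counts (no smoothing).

author A: (10/86) × (2/10) × (4/10) × (5/10) × (3/10) ≈ 0.00139535
author B: (20/86) × (3/20) × (4/20) × (9/20) × (3/20) ≈ 0.00047093
author C: (45/86) × (22/45) × (13/45) × (17/45) × (18/45) ≈ 0.0111674
author D: (11/86) × (4/11) × (1/11) × (2/11) × (8/11) ≈ 0.000559118
P(author C | x) = 0.0111674 / 0.013592798 ≈ 0.822

0.822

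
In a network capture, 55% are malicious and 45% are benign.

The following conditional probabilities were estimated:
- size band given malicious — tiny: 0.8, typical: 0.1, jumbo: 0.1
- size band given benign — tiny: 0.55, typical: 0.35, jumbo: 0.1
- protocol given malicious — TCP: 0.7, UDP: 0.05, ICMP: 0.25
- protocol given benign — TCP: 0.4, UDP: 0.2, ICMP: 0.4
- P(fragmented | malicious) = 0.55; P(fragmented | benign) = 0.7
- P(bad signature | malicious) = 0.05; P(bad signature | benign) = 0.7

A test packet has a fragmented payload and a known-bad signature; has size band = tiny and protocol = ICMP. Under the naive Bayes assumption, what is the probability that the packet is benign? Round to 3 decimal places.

0.941

malicious: 0.55 × 0.8 × 0.25 × 0.55 × 0.05 = 0.003025
benign: 0.45 × 0.55 × 0.4 × 0.7 × 0.7 = 0.04851
P(benign | x) = 0.04851 / 0.051535 ≈ 0.941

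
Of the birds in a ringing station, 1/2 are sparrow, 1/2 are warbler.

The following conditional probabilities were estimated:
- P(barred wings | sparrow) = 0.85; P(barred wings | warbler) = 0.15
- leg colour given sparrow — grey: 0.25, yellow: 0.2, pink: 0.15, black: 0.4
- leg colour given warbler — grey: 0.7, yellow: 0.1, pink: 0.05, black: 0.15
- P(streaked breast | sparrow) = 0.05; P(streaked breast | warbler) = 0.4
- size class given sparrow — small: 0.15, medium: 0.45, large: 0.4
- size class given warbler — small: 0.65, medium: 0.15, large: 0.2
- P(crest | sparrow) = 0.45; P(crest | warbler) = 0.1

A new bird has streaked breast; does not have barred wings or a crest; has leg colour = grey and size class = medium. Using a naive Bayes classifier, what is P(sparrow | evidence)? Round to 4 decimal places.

0.0142

sparrow: 0.5 × (1−0.85) × 0.25 × 0.05 × 0.45 × (1−0.45) = 0.00023203125
warbler: 0.5 × (1−0.15) × 0.7 × 0.4 × 0.15 × (1−0.1) = 0.016065
P(sparrow | x) = 0.00023203125 / 0.01629703125 ≈ 0.0142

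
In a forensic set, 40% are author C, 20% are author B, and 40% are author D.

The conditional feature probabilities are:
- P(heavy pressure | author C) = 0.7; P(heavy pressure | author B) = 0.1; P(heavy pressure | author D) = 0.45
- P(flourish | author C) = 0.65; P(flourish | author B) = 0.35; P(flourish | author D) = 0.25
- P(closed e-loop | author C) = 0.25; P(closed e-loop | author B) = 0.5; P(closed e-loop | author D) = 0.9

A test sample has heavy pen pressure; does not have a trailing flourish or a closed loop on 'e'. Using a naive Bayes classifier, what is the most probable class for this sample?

author C

author C: 0.4 × 0.7 × (1−0.65) × (1−0.25) = 0.0735
author B: 0.2 × 0.1 × (1−0.35) × (1−0.5) = 0.0065
author D: 0.4 × 0.45 × (1−0.25) × (1−0.9) = 0.0135
Highest score → author C.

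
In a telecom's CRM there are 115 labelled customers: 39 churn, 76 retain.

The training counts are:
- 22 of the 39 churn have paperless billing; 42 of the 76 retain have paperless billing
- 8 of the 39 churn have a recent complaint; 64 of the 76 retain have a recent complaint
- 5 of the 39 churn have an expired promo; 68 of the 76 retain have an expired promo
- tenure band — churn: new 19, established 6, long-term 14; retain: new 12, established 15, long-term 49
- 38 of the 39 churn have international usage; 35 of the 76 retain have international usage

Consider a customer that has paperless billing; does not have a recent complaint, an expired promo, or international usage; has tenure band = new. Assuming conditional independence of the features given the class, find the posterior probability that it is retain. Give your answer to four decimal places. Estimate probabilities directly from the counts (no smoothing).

0.2379

churn: (39/115) × (22/39) × (31/39) × (34/39) × (19/39) × (1/39) ≈ 0.001656
retain: (76/115) × (42/76) × (12/76) × (8/76) × (12/76) × (41/76) ≈ 0.000517051
P(retain | x) = 0.000517051 / 0.002173051 ≈ 0.2379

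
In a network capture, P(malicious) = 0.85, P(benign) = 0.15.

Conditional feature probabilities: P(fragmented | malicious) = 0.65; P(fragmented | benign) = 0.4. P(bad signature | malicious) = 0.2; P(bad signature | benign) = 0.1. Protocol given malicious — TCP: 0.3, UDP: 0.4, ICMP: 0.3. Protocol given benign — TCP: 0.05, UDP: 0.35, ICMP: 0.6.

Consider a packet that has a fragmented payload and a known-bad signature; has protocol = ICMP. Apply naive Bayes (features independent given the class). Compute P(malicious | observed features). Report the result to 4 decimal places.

malicious: 0.85 × 0.65 × 0.2 × 0.3 = 0.03315
benign: 0.15 × 0.4 × 0.1 × 0.6 = 0.0036
P(malicious | x) = 0.03315 / 0.03675 ≈ 0.9020

0.9020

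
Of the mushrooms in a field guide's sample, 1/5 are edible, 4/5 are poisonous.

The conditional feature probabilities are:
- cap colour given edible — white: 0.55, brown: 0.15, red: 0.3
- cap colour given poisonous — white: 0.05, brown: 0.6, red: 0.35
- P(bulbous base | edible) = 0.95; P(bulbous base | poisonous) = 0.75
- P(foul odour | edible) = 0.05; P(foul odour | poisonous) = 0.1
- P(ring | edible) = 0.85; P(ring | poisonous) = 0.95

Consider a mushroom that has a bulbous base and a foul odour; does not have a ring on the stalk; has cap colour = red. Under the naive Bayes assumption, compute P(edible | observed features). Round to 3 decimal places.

0.289

edible: 0.2 × 0.3 × 0.95 × 0.05 × (1−0.85) = 0.0004275
poisonous: 0.8 × 0.35 × 0.75 × 0.1 × (1−0.95) = 0.00105
P(edible | x) = 0.0004275 / 0.0014775 ≈ 0.289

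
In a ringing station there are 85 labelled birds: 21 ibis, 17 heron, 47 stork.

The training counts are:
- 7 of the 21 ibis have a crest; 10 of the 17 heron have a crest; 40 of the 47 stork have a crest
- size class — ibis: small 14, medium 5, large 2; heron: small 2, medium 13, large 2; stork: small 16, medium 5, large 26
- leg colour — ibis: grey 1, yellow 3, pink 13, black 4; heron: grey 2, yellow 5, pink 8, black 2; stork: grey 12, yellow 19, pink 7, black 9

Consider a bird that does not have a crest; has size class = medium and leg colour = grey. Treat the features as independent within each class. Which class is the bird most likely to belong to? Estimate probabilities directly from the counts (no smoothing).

ibis: (21/85) × (14/21) × (5/21) × (1/21) ≈ 0.00186741
heron: (17/85) × (7/17) × (13/17) × (2/17) ≈ 0.00740892
stork: (47/85) × (7/47) × (5/47) × (12/47) ≈ 0.00223684
Highest score → heron.

heron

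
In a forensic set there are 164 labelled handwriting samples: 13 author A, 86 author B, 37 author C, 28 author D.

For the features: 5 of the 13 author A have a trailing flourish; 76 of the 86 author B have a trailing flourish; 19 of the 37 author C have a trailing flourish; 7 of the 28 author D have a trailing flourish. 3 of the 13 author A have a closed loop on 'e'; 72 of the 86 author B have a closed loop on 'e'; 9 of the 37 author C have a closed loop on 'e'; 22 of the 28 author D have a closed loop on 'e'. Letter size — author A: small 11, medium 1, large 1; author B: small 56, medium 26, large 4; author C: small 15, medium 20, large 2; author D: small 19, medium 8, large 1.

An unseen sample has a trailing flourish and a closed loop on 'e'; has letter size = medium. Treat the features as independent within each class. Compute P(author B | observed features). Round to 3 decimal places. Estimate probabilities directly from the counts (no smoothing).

0.822

author A: (13/164) × (5/13) × (3/13) × (1/13) ≈ 0.000541204
author B: (86/164) × (76/86) × (72/86) × (26/86) ≈ 0.117295
author C: (37/164) × (19/37) × (9/37) × (20/37) ≈ 0.0152328
author D: (28/164) × (7/28) × (22/28) × (8/28) ≈ 0.00958188
P(author B | x) = 0.117295 / 0.142650884 ≈ 0.822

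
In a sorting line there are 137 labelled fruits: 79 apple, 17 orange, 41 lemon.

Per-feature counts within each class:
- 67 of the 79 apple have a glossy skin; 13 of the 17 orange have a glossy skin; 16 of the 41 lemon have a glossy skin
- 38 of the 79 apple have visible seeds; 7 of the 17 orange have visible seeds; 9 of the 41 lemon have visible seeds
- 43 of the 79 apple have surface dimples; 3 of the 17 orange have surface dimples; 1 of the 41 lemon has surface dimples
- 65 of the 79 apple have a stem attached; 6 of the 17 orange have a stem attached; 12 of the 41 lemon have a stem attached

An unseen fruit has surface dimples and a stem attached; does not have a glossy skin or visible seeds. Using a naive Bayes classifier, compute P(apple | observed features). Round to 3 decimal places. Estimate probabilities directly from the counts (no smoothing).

apple: (79/137) × (12/79) × (41/79) × (43/79) × (65/79) ≈ 0.0203585
orange: (17/137) × (4/17) × (10/17) × (3/17) × (6/17) ≈ 0.00106971
lemon: (41/137) × (25/41) × (32/41) × (1/41) × (12/41) ≈ 0.00101671
P(apple | x) = 0.0203585 / 0.02244492 ≈ 0.907

0.907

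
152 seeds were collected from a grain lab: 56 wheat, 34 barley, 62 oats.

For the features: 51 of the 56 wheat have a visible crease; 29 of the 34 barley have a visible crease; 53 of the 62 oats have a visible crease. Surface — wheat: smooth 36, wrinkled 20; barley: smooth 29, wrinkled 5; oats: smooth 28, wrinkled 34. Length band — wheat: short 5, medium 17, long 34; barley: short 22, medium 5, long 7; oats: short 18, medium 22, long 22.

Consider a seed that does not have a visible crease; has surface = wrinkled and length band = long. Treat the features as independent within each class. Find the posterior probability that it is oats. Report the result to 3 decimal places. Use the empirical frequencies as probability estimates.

0.586

wheat: (56/152) × (5/56) × (20/56) × (34/56) ≈ 0.00713279
barley: (34/152) × (5/34) × (5/34) × (7/34) ≈ 0.000995948
oats: (62/152) × (9/62) × (34/62) × (22/62) ≈ 0.0115217
P(oats | x) = 0.0115217 / 0.019650438 ≈ 0.586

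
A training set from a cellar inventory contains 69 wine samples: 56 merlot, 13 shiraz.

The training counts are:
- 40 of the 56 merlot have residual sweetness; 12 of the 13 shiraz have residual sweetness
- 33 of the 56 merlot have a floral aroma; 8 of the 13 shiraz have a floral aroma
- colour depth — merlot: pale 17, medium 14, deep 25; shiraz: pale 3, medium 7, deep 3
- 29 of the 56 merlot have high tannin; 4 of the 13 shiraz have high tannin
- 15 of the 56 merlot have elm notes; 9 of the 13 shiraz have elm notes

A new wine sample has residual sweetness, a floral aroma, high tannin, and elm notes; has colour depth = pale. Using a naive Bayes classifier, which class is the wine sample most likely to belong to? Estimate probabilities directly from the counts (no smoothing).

merlot: (56/69) × (40/56) × (33/56) × (17/56) × (29/56) × (15/56) ≈ 0.014385
shiraz: (13/69) × (12/13) × (8/13) × (3/13) × (4/13) × (9/13) ≈ 0.00526105
Highest score → merlot.

merlot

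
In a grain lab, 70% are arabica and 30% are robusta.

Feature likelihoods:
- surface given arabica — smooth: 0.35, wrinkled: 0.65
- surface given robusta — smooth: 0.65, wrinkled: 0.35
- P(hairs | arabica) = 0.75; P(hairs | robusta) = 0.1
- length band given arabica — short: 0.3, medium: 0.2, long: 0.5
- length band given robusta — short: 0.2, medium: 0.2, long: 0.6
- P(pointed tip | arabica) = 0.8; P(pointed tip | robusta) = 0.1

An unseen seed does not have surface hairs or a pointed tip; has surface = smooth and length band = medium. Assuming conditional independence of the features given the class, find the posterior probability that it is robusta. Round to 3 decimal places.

0.928

arabica: 0.7 × 0.35 × (1−0.75) × 0.2 × (1−0.8) = 0.00245
robusta: 0.3 × 0.65 × (1−0.1) × 0.2 × (1−0.1) = 0.03159
P(robusta | x) = 0.03159 / 0.03404 ≈ 0.928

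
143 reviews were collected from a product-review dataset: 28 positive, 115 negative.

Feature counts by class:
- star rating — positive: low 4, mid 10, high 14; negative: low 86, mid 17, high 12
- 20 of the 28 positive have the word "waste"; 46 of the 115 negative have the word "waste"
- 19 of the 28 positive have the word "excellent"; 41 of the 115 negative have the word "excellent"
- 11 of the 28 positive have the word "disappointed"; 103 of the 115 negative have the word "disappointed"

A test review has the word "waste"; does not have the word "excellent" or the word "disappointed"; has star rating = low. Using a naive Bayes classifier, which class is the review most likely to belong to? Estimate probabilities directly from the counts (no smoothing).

positive: (28/143) × (4/28) × (20/28) × (9/28) × (17/28) ≈ 0.00389916
negative: (115/143) × (86/115) × (46/115) × (74/115) × (12/115) ≈ 0.0161525
Highest score → negative.

negative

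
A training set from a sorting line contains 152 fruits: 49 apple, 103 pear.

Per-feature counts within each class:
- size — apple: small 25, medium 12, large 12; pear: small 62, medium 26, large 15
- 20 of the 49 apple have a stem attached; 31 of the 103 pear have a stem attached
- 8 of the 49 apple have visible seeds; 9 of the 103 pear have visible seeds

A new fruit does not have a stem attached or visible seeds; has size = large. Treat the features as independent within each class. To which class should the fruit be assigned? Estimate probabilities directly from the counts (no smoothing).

pear

apple: (49/152) × (12/49) × (29/49) × (41/49) ≈ 0.0390956
pear: (103/152) × (15/103) × (72/103) × (94/103) ≈ 0.0629555
Highest score → pear.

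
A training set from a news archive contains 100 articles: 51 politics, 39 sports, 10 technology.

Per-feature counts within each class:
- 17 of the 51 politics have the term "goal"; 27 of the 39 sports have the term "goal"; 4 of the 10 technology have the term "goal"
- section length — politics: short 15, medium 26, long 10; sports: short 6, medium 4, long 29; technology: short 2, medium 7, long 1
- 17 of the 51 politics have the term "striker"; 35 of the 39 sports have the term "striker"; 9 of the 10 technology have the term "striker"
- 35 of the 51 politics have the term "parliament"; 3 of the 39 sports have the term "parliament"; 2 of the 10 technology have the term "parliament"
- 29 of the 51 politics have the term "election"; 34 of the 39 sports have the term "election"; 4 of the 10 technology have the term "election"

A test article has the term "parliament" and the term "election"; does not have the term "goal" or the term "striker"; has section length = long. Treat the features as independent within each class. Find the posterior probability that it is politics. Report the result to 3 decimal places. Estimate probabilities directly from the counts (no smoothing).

politics: (51/100) × (34/51) × (10/51) × (34/51) × (35/51) × (29/51) ≈ 0.0173438
sports: (39/100) × (12/39) × (29/39) × (4/39) × (3/39) × (34/39) ≈ 0.000613735
technology: (10/100) × (6/10) × (1/10) × (1/10) × (2/10) × (4/10) = 0.000048
P(politics | x) = 0.0173438 / 0.018005535 ≈ 0.963

0.963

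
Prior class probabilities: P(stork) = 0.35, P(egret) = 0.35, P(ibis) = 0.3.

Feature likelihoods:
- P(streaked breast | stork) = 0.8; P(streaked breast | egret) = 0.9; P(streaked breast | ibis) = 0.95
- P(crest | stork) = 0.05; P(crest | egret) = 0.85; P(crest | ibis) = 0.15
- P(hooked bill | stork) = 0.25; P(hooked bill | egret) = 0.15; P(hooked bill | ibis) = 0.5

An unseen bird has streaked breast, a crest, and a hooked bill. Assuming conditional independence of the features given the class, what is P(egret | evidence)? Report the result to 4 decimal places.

0.6175

stork: 0.35 × 0.8 × 0.05 × 0.25 = 0.0035
egret: 0.35 × 0.9 × 0.85 × 0.15 = 0.0401625
ibis: 0.3 × 0.95 × 0.15 × 0.5 = 0.021375
P(egret | x) = 0.0401625 / 0.0650375 ≈ 0.6175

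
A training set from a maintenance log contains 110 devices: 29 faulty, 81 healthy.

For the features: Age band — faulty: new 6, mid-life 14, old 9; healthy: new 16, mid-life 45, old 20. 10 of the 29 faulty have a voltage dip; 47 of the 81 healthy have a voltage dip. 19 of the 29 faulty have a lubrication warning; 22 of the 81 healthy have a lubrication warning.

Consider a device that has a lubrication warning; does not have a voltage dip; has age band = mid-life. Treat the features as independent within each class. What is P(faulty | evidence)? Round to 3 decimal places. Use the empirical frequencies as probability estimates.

faulty: (29/110) × (14/29) × (19/29) × (19/29) ≈ 0.0546319
healthy: (81/110) × (45/81) × (34/81) × (22/81) ≈ 0.0466392
P(faulty | x) = 0.0546319 / 0.1012711 ≈ 0.539

0.539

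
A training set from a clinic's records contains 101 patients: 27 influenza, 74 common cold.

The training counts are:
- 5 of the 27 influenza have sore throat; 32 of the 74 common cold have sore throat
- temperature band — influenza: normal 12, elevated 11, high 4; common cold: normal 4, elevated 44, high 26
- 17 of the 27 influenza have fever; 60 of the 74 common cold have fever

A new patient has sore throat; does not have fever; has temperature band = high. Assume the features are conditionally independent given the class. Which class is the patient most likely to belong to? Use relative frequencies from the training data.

influenza: (27/101) × (5/27) × (4/27) × (10/27) ≈ 0.00271632
common cold: (74/101) × (32/74) × (26/74) × (14/74) ≈ 0.0210604
Highest score → common cold.

common cold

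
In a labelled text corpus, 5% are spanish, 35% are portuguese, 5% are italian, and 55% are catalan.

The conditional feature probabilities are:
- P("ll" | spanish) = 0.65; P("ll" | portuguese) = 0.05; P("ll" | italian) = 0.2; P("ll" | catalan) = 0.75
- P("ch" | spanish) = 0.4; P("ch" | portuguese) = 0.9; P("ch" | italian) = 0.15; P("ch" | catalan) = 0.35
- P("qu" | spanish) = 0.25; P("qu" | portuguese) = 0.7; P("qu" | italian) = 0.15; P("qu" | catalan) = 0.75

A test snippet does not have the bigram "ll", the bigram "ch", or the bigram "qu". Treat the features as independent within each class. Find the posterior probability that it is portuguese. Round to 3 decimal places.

0.144

spanish: 0.05 × (1−0.65) × (1−0.4) × (1−0.25) = 0.007875
portuguese: 0.35 × (1−0.05) × (1−0.9) × (1−0.7) = 0.009975
italian: 0.05 × (1−0.2) × (1−0.15) × (1−0.15) = 0.0289
catalan: 0.55 × (1−0.75) × (1−0.35) × (1−0.75) = 0.02234375
P(portuguese | x) = 0.009975 / 0.06909375 ≈ 0.144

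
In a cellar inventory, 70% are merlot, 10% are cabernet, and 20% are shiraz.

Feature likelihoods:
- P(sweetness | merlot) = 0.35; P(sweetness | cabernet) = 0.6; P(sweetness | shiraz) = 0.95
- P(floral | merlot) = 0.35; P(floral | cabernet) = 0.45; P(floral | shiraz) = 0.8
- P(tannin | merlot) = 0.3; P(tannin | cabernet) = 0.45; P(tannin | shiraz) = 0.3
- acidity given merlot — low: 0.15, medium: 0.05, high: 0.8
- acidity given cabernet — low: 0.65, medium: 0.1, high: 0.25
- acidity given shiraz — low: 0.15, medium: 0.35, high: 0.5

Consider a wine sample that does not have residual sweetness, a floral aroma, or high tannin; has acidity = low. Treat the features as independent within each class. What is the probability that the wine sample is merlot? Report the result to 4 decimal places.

merlot: 0.7 × (1−0.35) × (1−0.35) × (1−0.3) × 0.15 = 0.03105375
cabernet: 0.1 × (1−0.6) × (1−0.45) × (1−0.45) × 0.65 = 0.007865
shiraz: 0.2 × (1−0.95) × (1−0.8) × (1−0.3) × 0.15 = 0.00021
P(merlot | x) = 0.03105375 / 0.03912875 ≈ 0.7936

0.7936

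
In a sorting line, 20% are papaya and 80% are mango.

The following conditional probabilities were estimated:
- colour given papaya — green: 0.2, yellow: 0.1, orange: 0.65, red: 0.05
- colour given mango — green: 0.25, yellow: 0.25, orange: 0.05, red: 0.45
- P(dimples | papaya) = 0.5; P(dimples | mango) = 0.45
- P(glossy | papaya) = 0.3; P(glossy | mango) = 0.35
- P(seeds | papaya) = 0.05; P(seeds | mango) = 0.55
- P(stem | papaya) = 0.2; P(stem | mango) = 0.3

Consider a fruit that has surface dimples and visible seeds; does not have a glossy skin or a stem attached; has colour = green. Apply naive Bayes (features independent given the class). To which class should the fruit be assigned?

mango

papaya: 0.2 × 0.2 × 0.5 × (1−0.3) × 0.05 × (1−0.2) = 0.00056
mango: 0.8 × 0.25 × 0.45 × (1−0.35) × 0.55 × (1−0.3) = 0.0225225
Highest score → mango.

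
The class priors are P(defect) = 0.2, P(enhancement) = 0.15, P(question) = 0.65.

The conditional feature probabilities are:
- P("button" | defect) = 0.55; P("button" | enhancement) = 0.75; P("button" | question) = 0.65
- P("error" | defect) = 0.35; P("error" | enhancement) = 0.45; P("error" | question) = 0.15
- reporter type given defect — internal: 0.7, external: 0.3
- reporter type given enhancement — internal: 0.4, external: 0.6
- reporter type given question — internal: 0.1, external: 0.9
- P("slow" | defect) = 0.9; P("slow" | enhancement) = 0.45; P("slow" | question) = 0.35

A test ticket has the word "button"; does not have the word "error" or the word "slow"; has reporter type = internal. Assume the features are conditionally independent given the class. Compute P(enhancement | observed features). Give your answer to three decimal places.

defect: 0.2 × 0.55 × (1−0.35) × 0.7 × (1−0.9) = 0.005005
enhancement: 0.15 × 0.75 × (1−0.45) × 0.4 × (1−0.45) = 0.0136125
question: 0.65 × 0.65 × (1−0.15) × 0.1 × (1−0.35) = 0.023343125
P(enhancement | x) = 0.0136125 / 0.041960625 ≈ 0.324

0.324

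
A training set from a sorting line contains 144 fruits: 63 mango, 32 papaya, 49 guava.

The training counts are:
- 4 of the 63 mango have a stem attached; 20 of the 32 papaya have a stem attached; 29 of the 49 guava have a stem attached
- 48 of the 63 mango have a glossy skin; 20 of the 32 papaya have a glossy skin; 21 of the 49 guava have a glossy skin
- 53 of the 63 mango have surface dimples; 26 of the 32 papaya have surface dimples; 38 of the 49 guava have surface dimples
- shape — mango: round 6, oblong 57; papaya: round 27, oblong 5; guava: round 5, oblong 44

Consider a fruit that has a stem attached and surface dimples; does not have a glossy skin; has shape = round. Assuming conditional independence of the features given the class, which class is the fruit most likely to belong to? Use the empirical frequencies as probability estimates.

papaya

mango: (63/144) × (4/63) × (15/63) × (53/63) × (6/63) ≈ 0.0005299
papaya: (32/144) × (20/32) × (12/32) × (26/32) × (27/32) = 0.03570556640625
guava: (49/144) × (29/49) × (28/49) × (38/49) × (5/49) ≈ 0.00910666
Highest score → papaya.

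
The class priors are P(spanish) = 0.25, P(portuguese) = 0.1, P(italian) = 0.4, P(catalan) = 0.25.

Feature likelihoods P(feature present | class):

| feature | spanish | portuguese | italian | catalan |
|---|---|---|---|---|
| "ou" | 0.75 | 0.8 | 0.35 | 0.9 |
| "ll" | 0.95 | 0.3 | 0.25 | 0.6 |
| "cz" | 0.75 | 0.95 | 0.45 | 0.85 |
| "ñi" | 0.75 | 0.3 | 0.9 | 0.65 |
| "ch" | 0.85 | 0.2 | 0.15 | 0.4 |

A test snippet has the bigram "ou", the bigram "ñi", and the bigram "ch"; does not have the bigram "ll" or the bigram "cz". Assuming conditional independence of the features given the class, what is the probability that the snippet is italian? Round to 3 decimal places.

0.601

spanish: 0.25 × 0.75 × (1−0.95) × (1−0.75) × 0.75 × 0.85 = 0.001494140625
portuguese: 0.1 × 0.8 × (1−0.3) × (1−0.95) × 0.3 × 0.2 = 0.000168
italian: 0.4 × 0.35 × (1−0.25) × (1−0.45) × 0.9 × 0.15 = 0.00779625
catalan: 0.25 × 0.9 × (1−0.6) × (1−0.85) × 0.65 × 0.4 = 0.00351
P(italian | x) = 0.00779625 / 0.012968390625 ≈ 0.601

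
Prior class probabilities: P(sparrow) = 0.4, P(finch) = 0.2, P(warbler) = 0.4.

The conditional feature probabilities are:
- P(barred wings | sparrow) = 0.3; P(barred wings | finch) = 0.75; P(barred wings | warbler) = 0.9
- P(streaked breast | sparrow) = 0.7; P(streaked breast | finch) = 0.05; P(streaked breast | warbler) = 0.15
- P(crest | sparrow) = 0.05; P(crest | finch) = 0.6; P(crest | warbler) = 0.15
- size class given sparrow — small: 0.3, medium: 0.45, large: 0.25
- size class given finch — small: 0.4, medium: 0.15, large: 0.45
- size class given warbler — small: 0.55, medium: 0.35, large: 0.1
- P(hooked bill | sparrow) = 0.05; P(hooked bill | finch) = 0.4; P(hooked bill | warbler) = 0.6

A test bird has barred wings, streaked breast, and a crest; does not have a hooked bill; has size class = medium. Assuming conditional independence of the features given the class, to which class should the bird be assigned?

sparrow

sparrow: 0.4 × 0.3 × 0.7 × 0.05 × 0.45 × (1−0.05) = 0.0017955
finch: 0.2 × 0.75 × 0.05 × 0.6 × 0.15 × (1−0.4) = 0.000405
warbler: 0.4 × 0.9 × 0.15 × 0.15 × 0.35 × (1−0.6) = 0.001134
Highest score → sparrow.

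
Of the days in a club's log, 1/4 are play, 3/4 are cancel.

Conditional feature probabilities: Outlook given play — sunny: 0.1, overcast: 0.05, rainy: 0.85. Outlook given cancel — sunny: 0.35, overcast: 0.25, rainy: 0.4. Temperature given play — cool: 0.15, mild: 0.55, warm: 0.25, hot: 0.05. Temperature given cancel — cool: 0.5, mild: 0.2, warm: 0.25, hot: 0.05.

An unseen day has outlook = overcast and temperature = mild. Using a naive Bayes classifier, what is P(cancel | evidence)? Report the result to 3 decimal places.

play: 0.25 × 0.05 × 0.55 = 0.006875
cancel: 0.75 × 0.25 × 0.2 = 0.0375
P(cancel | x) = 0.0375 / 0.044375 ≈ 0.845

0.845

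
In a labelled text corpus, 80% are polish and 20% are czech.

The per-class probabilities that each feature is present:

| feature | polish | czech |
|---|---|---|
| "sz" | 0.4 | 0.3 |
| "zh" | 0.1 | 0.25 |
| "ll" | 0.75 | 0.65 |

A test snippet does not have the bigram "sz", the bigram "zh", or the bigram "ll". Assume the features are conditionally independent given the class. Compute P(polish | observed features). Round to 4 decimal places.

polish: 0.8 × (1−0.4) × (1−0.1) × (1−0.75) = 0.108
czech: 0.2 × (1−0.3) × (1−0.25) × (1−0.65) = 0.03675
P(polish | x) = 0.108 / 0.14475 ≈ 0.7461

0.7461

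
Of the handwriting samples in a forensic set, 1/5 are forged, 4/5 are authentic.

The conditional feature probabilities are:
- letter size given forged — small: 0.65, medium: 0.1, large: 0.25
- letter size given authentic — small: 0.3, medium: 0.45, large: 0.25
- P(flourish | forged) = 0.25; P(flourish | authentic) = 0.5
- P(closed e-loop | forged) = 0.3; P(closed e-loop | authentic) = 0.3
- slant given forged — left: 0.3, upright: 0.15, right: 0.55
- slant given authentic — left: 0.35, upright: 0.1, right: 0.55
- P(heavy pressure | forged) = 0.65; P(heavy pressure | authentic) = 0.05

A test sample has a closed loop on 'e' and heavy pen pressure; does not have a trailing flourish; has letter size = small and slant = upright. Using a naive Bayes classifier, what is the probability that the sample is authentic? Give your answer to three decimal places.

forged: 0.2 × 0.65 × (1−0.25) × 0.3 × 0.15 × 0.65 = 0.002851875
authentic: 0.8 × 0.3 × (1−0.5) × 0.3 × 0.1 × 0.05 = 0.00018
P(authentic | x) = 0.00018 / 0.003031875 ≈ 0.059

0.059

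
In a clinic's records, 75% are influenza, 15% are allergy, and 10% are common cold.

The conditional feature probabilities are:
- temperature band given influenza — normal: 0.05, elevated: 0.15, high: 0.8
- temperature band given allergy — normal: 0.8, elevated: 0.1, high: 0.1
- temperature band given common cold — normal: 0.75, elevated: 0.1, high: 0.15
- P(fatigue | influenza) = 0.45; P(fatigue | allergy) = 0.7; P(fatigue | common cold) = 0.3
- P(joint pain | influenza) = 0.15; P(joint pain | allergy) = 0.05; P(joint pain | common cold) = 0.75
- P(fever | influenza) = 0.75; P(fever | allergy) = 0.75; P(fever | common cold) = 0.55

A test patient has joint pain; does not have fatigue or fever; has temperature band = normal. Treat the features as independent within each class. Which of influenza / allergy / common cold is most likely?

common cold

influenza: 0.75 × 0.05 × (1−0.45) × 0.15 × (1−0.75) = 0.0007734375
allergy: 0.15 × 0.8 × (1−0.7) × 0.05 × (1−0.75) = 0.00045
common cold: 0.1 × 0.75 × (1−0.3) × 0.75 × (1−0.55) = 0.01771875
Highest score → common cold.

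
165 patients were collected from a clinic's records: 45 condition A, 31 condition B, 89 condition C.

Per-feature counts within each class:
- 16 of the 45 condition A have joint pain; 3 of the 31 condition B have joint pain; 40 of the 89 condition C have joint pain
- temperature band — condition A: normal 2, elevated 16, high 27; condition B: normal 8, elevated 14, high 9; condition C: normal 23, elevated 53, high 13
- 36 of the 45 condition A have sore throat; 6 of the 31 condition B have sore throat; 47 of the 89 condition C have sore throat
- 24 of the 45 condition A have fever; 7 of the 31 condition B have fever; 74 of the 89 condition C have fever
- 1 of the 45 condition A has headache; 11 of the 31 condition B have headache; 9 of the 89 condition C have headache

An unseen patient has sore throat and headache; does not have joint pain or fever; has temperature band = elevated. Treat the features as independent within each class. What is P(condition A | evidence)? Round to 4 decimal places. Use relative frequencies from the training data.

0.0838

condition A: (45/165) × (29/45) × (16/45) × (36/45) × (21/45) × (1/45) ≈ 0.000518449
condition B: (31/165) × (28/31) × (14/31) × (6/31) × (24/31) × (11/31) ≈ 0.00407484
condition C: (89/165) × (49/89) × (53/89) × (47/89) × (15/89) × (9/89) ≈ 0.00159169
P(condition A | x) = 0.000518449 / 0.006184979 ≈ 0.0838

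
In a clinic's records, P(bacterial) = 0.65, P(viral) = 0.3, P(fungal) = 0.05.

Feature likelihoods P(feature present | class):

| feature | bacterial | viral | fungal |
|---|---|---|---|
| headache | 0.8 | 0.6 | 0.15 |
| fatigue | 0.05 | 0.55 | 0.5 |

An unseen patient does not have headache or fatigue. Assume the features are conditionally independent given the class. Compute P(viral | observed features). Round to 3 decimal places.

0.272

bacterial: 0.65 × (1−0.8) × (1−0.05) = 0.1235
viral: 0.3 × (1−0.6) × (1−0.55) = 0.054
fungal: 0.05 × (1−0.15) × (1−0.5) = 0.02125
P(viral | x) = 0.054 / 0.19875 ≈ 0.272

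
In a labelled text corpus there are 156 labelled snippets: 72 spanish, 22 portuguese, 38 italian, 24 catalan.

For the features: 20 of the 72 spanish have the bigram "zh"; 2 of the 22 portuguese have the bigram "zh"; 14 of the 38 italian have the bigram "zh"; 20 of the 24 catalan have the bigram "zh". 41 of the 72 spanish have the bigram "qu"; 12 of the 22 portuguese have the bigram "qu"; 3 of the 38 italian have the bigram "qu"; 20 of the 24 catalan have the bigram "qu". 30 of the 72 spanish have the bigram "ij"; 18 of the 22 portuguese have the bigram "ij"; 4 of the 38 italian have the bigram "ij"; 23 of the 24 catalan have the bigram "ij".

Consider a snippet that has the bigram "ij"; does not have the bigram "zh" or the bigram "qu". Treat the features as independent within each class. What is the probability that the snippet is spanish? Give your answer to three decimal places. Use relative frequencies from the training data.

spanish: (72/156) × (52/72) × (31/72) × (30/72) ≈ 0.0597994
portuguese: (22/156) × (20/22) × (10/22) × (18/22) ≈ 0.0476796
italian: (38/156) × (24/38) × (35/38) × (4/38) ≈ 0.0149158
catalan: (24/156) × (4/24) × (4/24) × (23/24) ≈ 0.00409544
P(spanish | x) = 0.0597994 / 0.12649024 ≈ 0.473

0.473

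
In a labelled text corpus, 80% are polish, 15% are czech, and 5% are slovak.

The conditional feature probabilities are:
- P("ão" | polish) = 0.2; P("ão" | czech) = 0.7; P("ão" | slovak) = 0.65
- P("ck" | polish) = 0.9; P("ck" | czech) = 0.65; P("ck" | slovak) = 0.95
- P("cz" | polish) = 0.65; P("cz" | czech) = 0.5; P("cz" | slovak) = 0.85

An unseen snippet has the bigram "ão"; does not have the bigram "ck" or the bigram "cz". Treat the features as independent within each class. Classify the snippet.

czech

polish: 0.8 × 0.2 × (1−0.9) × (1−0.65) = 0.0056
czech: 0.15 × 0.7 × (1−0.65) × (1−0.5) = 0.018375
slovak: 0.05 × 0.65 × (1−0.95) × (1−0.85) = 0.00024375
Highest score → czech.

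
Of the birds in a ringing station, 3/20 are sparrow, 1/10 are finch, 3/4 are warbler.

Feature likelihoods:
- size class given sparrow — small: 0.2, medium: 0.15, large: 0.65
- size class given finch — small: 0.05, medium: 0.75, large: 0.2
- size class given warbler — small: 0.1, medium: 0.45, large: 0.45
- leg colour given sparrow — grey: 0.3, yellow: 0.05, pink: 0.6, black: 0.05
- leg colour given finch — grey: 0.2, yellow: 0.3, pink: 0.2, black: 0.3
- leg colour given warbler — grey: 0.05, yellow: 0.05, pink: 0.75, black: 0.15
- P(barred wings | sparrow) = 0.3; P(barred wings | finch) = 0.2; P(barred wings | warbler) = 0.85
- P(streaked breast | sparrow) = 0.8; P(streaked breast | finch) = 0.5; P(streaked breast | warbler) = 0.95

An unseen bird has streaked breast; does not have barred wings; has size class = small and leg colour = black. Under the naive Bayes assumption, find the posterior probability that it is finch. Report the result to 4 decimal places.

0.1972

sparrow: 0.15 × 0.2 × 0.05 × (1−0.3) × 0.8 = 0.00084
finch: 0.1 × 0.05 × 0.3 × (1−0.2) × 0.5 = 0.0006
warbler: 0.75 × 0.1 × 0.15 × (1−0.85) × 0.95 = 0.001603125
P(finch | x) = 0.0006 / 0.003043125 ≈ 0.1972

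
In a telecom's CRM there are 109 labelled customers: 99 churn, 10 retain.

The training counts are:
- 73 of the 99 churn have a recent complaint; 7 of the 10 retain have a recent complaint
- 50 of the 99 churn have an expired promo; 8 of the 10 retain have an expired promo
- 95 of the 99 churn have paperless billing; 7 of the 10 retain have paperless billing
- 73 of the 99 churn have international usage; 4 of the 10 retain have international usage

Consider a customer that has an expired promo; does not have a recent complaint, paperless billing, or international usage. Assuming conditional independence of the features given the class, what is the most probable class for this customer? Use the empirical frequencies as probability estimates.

churn: (99/109) × (26/99) × (50/99) × (4/99) × (26/99) ≈ 0.00127833
retain: (10/109) × (3/10) × (8/10) × (3/10) × (6/10) ≈ 0.0039633
Highest score → retain.

retain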